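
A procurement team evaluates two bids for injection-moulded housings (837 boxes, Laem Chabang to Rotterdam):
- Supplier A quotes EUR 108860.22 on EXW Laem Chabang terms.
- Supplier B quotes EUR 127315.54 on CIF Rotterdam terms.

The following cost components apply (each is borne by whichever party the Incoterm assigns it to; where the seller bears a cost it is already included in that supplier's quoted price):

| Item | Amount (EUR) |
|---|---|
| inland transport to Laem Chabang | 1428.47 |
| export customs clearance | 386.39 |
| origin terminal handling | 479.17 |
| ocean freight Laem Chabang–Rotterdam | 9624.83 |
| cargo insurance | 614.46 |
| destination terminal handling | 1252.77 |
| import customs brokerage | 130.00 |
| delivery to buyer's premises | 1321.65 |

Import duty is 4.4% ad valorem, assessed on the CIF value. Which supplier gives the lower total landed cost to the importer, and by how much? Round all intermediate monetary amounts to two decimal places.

Supplier A (EXW):
CIF value = EXW price + inland to port + export clearance + origin terminal + freight + insurance = 108860.22 + 1428.47 + 386.39 + 479.17 + 9624.83 + 614.46 = 121393.54
Import duty = 121393.54 × 4.4% = 5341.32
Buyer bears (A): 1428.47 + 386.39 + 479.17 + 9624.83 + 614.46 + 1252.77 + 130.00 + 1321.65 = 15237.74
Landed cost (A) = invoice 108860.22 + 15237.74 + duty 5341.32 = 129439.28
Supplier B (CIF):
The CIF price already equals the CIF value: 127315.54
Import duty = 127315.54 × 4.4% = 5601.88
Buyer bears (B): 1252.77 + 130.00 + 1321.65 = 2704.42
Landed cost (B) = invoice 127315.54 + 2704.42 + duty 5601.88 = 135621.84
Difference = |129439.28 − 135621.84| = 6182.56

Supplier A is cheaper by EUR 6182.56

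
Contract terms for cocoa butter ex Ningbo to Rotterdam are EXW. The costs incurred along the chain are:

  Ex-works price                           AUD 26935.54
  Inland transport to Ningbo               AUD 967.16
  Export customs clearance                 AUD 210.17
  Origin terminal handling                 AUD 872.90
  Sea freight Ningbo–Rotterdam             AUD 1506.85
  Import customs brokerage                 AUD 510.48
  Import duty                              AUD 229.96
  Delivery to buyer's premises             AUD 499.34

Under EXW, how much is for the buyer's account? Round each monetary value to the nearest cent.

Buyer's account: AUD 4796.86

EXW: the seller makes goods available at their premises; the buyer bears all onward costs.
Seller's account: goods 26935.54 = 26935.54
Buyer's account: inland to port 967.16 + export clearance 210.17 + origin terminal 872.90 + freight 1506.85 + brokerage 510.48 + duty 229.96 + delivery 499.34 = 4796.86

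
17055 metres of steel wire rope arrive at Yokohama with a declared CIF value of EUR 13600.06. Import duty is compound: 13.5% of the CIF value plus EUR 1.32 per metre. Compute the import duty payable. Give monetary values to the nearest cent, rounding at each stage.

Import duty: EUR 24348.61

Ad valorem component: 13600.06 × 13.5% = 1836.01
Specific component: 17055 × 1.32 = 22512.60
Import duty = 1836.01 + 22512.60 = 24348.61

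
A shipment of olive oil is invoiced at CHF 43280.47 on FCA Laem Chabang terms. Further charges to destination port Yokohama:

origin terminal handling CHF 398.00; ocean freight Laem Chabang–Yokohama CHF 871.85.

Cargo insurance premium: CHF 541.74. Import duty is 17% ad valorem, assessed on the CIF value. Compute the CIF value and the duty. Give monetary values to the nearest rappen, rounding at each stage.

CIF = FCA price + pre-shipment costs + freight + insurance
CIF = 43280.47 + 398.00 + 871.85 + 541.74 = 45092.06
Import duty = 45092.06 × 17% = 7665.65

CIF value: CHF 45092.06; import duty: CHF 7665.65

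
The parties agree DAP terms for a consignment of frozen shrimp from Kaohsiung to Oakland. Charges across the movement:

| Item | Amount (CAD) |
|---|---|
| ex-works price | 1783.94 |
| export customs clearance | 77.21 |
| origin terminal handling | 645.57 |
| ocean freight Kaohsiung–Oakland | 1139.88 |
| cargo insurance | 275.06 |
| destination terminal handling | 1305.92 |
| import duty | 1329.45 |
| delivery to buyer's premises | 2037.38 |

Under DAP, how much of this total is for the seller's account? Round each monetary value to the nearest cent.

DAP: the seller bears all costs to the named destination except import duty and clearance.
Seller's account: goods 1783.94 + export clearance 77.21 + origin terminal 645.57 + freight 1139.88 + insurance 275.06 + destination terminal 1305.92 + delivery 2037.38 = 7264.96
Buyer's account: duty 1329.45 = 1329.45

Seller's account: CAD 7264.96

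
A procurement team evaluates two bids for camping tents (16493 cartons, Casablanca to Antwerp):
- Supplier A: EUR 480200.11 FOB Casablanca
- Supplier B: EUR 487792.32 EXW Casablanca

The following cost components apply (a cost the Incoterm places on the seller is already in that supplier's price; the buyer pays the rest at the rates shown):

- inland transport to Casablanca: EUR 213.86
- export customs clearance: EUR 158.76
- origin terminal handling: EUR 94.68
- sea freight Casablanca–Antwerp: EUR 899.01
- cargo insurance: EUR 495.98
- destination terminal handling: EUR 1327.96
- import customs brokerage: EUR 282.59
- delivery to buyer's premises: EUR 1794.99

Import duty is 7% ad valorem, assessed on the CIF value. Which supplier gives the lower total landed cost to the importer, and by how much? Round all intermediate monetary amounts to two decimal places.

Supplier A is cheaper by EUR 8623.67

Supplier A (FOB):
CIF value = FOB price + freight + insurance = 480200.11 + 899.01 + 495.98 = 481595.10
Import duty = 481595.10 × 7% = 33711.66
Buyer bears (A): 899.01 + 495.98 + 1327.96 + 282.59 + 1794.99 = 4800.53
Landed cost (A) = invoice 480200.11 + 4800.53 + duty 33711.66 = 518712.30
Supplier B (EXW):
CIF value = EXW price + inland to port + export clearance + origin terminal + freight + insurance = 487792.32 + 213.86 + 158.76 + 94.68 + 899.01 + 495.98 = 489654.61
Import duty = 489654.61 × 7% = 34275.82
Buyer bears (B): 213.86 + 158.76 + 94.68 + 899.01 + 495.98 + 1327.96 + 282.59 + 1794.99 = 5267.83
Landed cost (B) = invoice 487792.32 + 5267.83 + duty 34275.82 = 527335.97
Difference = |518712.30 − 527335.97| = 8623.67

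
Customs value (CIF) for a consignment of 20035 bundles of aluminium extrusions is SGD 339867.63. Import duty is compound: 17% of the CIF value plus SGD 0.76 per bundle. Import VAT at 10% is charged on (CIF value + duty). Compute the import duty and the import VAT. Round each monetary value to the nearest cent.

Import duty: SGD 73004.10; import VAT: SGD 41287.17

Ad valorem component: 339867.63 × 17% = 57777.50
Specific component: 20035 × 0.76 = 15226.60
Import duty = 57777.50 + 15226.60 = 73004.10
VAT base = CIF + duty = 339867.63 + 73004.10 = 412871.73
Import VAT = 412871.73 × 10% = 41287.17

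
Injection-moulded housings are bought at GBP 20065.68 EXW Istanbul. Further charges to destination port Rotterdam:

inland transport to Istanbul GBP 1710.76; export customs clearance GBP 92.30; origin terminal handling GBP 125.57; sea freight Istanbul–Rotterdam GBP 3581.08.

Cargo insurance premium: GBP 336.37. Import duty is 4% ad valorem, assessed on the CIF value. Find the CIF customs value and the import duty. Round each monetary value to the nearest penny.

CIF value: GBP 25911.76; import duty: GBP 1036.47

CIF = EXW price + pre-shipment costs + freight + insurance
CIF = 20065.68 + 1710.76 + 92.30 + 125.57 + 3581.08 + 336.37 = 25911.76
Import duty = 25911.76 × 4% = 1036.47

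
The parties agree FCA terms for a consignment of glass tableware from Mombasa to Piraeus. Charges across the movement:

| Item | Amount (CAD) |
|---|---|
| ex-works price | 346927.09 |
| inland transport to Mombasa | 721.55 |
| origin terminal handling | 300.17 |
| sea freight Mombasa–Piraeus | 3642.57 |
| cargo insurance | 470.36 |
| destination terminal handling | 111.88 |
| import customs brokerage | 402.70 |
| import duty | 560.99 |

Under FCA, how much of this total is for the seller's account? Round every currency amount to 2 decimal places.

FCA: the seller delivers export-cleared goods to the carrier; the buyer bears costs from that point.
Seller's account: goods 346927.09 + inland to port 721.55 = 347648.64
Buyer's account: origin terminal 300.17 + freight 3642.57 + insurance 470.36 + destination terminal 111.88 + brokerage 402.70 + duty 560.99 = 5488.67

Seller's account: CAD 347648.64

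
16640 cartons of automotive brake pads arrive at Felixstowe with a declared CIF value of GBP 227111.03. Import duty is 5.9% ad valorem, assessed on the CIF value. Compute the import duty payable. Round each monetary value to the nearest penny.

Import duty = 227111.03 × 5.9% = 13399.55

Import duty: GBP 13399.55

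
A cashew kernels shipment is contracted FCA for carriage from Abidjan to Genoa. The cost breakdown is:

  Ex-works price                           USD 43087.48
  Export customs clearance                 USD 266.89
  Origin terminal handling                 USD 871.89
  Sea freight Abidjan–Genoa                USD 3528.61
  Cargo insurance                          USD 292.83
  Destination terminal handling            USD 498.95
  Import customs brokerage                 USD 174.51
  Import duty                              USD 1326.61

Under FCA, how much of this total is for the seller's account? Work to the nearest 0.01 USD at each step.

Seller's account: USD 43354.37

FCA: the seller delivers export-cleared goods to the carrier; the buyer bears costs from that point.
Seller's account: goods 43087.48 + export clearance 266.89 = 43354.37
Buyer's account: origin terminal 871.89 + freight 3528.61 + insurance 292.83 + destination terminal 498.95 + brokerage 174.51 + duty 1326.61 = 6693.40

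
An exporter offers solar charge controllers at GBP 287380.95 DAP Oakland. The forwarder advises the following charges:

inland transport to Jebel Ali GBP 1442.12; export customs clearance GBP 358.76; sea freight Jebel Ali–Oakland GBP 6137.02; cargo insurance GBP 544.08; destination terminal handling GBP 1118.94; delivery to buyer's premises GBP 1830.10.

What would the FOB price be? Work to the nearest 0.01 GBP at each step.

FOB price: GBP 277750.81

Not relevant to the conversion: inland to port, export clearance — on the seller under both DAP and FOB; already in the DAP price and stays in the FOB price.
From DAP to FOB, the seller no longer bears: freight, insurance, destination terminal, delivery.
FOB price = 287380.95 − 6137.02 − 544.08 − 1118.94 − 1830.10 = 277750.81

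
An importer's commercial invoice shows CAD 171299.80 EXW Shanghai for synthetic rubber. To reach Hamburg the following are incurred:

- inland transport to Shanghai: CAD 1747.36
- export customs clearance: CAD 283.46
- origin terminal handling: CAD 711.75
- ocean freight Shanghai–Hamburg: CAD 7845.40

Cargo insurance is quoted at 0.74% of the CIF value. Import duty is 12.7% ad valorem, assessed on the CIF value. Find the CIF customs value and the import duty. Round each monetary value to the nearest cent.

CIF value: CAD 183243.77; import duty: CAD 23271.96

Let C be the CIF value. C = EXW price + pre-shipment costs + freight + 0.74% × C
C − 0.74% × C = 171299.80 + 1747.36 + 283.46 + 711.75 + 7845.40
0.9926 × C = 181887.77
C = 181887.77 / 0.9926 = 183243.77
Insurance premium = 0.74% × 183243.77 = 1356.00
Import duty = 183243.77 × 12.7% = 23271.96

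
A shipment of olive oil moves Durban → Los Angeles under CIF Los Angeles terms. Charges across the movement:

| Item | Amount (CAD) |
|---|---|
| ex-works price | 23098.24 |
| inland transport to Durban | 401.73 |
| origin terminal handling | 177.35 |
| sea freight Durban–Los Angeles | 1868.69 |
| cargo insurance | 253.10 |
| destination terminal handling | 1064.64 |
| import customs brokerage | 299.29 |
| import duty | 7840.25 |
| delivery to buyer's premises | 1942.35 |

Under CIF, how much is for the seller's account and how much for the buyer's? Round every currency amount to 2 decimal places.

Seller: CAD 25799.11; buyer: CAD 11146.53

CIF: the seller pays costs through ocean freight and marine insurance to the destination port.
Seller's account: goods 23098.24 + inland to port 401.73 + origin terminal 177.35 + freight 1868.69 + insurance 253.10 = 25799.11
Buyer's account: destination terminal 1064.64 + brokerage 299.29 + duty 7840.25 + delivery 1942.35 = 11146.53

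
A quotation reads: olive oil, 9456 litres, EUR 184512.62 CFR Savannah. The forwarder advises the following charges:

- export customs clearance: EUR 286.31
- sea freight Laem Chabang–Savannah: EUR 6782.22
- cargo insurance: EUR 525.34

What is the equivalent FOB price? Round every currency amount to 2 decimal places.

Not relevant to the conversion: export clearance — on the seller under both CFR and FOB; already in the CFR price and stays in the FOB price. insurance — on the buyer under both terms; not part of either seller's price.
From CFR to FOB, the seller no longer bears: freight.
FOB price = 184512.62 − 6782.22 = 177730.40

FOB price: EUR 177730.40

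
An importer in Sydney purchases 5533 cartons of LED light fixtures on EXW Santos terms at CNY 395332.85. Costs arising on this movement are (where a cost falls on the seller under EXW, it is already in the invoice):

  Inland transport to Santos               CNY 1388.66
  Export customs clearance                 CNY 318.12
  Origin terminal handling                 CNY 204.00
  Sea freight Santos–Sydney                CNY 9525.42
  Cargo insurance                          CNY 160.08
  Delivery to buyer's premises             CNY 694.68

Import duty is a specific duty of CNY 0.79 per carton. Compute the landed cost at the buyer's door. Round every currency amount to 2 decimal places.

EXW: the seller makes goods available at their premises; the buyer bears all onward costs.
CIF value = EXW price + inland to port + export clearance + origin terminal + freight + insurance = 395332.85 + 1388.66 + 318.12 + 204.00 + 9525.42 + 160.08 = 406929.13
Import duty = 5533 × 0.79 = 4371.07
Buyer bears: inland to port 1388.66 + export clearance 318.12 + origin terminal 204.00 + freight 9525.42 + insurance 160.08 + delivery 694.68 + duty 4371.07 = 16662.03
Landed cost = invoice 395332.85 + 16662.03 = 411994.88

Total landed cost: CNY 411994.88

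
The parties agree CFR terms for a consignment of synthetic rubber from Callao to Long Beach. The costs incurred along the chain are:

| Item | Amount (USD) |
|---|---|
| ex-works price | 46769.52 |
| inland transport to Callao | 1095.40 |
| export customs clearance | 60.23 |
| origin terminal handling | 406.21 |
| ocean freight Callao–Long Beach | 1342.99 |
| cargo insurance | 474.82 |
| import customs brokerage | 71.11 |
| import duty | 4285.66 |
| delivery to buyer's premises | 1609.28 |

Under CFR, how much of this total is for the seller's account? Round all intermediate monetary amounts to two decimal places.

CFR: the seller pays costs through ocean freight to the destination port, but not insurance.
Seller's account: goods 46769.52 + inland to port 1095.40 + export clearance 60.23 + origin terminal 406.21 + freight 1342.99 = 49674.35
Buyer's account: insurance 474.82 + brokerage 71.11 + duty 4285.66 + delivery 1609.28 = 6440.87

Seller's account: USD 49674.35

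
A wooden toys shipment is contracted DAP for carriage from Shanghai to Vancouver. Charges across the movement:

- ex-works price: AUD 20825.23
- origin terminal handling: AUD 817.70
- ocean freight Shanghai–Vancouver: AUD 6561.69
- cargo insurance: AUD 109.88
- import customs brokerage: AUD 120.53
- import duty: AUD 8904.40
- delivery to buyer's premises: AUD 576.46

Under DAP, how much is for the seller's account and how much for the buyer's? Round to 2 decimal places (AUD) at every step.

Seller: AUD 28890.96; buyer: AUD 9024.93

DAP: the seller bears all costs to the named destination except import duty and clearance.
Seller's account: goods 20825.23 + origin terminal 817.70 + freight 6561.69 + insurance 109.88 + delivery 576.46 = 28890.96
Buyer's account: brokerage 120.53 + duty 8904.40 = 9024.93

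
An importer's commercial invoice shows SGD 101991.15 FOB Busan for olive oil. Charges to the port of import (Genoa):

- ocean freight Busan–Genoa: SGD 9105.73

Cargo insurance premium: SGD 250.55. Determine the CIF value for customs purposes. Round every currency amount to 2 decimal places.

CIF value: SGD 111347.43

CIF = FOB price + freight + insurance
CIF = 101991.15 + 9105.73 + 250.55 = 111347.43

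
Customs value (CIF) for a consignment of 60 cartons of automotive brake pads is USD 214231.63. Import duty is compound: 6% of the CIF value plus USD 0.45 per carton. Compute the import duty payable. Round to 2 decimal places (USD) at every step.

Import duty: USD 12880.90

Ad valorem component: 214231.63 × 6% = 12853.90
Specific component: 60 × 0.45 = 27.00
Import duty = 12853.90 + 27.00 = 12880.90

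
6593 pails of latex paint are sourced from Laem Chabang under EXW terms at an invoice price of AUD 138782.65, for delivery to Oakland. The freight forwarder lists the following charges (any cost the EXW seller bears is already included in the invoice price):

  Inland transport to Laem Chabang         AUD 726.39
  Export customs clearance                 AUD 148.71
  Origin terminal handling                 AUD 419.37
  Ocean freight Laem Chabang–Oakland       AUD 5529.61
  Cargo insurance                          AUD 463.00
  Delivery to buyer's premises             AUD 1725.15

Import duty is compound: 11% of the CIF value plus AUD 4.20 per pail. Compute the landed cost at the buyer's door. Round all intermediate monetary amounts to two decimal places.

EXW: the seller makes goods available at their premises; the buyer bears all onward costs.
CIF value = EXW price + inland to port + export clearance + origin terminal + freight + insurance = 138782.65 + 726.39 + 148.71 + 419.37 + 5529.61 + 463.00 = 146069.73
Ad valorem component: 146069.73 × 11% = 16067.67
Specific component: 6593 × 4.20 = 27690.60
Import duty = 16067.67 + 27690.60 = 43758.27
Buyer bears: inland to port 726.39 + export clearance 148.71 + origin terminal 419.37 + freight 5529.61 + insurance 463.00 + delivery 1725.15 + duty 43758.27 = 52770.50
Landed cost = invoice 138782.65 + 52770.50 = 191553.15

Total landed cost: AUD 191553.15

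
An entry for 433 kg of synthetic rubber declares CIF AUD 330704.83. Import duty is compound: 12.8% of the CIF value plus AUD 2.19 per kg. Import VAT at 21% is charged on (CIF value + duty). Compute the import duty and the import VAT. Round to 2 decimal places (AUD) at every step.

Ad valorem component: 330704.83 × 12.8% = 42330.22
Specific component: 433 × 2.19 = 948.27
Import duty = 42330.22 + 948.27 = 43278.49
VAT base = CIF + duty = 330704.83 + 43278.49 = 373983.32
Import VAT = 373983.32 × 21% = 78536.50

Import duty: AUD 43278.49; import VAT: AUD 78536.50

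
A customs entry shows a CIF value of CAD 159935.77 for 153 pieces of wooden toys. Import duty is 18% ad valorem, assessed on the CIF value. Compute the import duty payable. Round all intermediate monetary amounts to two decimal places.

Import duty: CAD 28788.44

Import duty = 159935.77 × 18% = 28788.44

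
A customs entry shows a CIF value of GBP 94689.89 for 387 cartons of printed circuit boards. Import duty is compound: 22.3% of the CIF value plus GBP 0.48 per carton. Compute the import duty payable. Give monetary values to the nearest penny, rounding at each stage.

Import duty: GBP 21301.61

Ad valorem component: 94689.89 × 22.3% = 21115.85
Specific component: 387 × 0.48 = 185.76
Import duty = 21115.85 + 185.76 = 21301.61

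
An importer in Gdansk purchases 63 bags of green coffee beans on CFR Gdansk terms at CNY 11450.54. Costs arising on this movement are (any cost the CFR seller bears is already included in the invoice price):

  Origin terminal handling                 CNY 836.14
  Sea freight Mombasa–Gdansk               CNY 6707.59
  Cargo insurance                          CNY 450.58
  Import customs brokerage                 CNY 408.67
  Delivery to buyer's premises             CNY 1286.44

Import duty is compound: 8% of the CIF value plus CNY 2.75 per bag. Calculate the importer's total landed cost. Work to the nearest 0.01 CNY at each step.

CFR: the seller pays costs through ocean freight to the destination port, but not insurance.
Already in the invoice (seller's account under CFR): origin terminal, freight — exclude.
CIF value = CFR price + insurance = 11450.54 + 450.58 = 11901.12
Ad valorem component: 11901.12 × 8% = 952.09
Specific component: 63 × 2.75 = 173.25
Import duty = 952.09 + 173.25 = 1125.34
Buyer bears: insurance 450.58 + brokerage 408.67 + delivery 1286.44 + duty 1125.34 = 3271.03
Landed cost = invoice 11450.54 + 3271.03 = 14721.57

Total landed cost: CNY 14721.57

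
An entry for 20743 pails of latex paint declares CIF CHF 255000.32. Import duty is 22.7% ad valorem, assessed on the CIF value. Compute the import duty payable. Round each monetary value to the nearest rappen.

Import duty = 255000.32 × 22.7% = 57885.07

Import duty: CHF 57885.07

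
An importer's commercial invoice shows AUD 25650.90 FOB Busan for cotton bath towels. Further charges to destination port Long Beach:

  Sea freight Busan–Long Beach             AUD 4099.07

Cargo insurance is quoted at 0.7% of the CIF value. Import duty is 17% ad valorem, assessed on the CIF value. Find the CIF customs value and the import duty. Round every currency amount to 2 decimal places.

Let C be the CIF value. C = FOB price + freight + 0.7% × C
C − 0.7% × C = 25650.90 + 4099.07
0.993 × C = 29749.97
C = 29749.97 / 0.993 = 29959.69
Insurance premium = 0.7% × 29959.69 = 209.72
Import duty = 29959.69 × 17% = 5093.15

CIF value: AUD 29959.69; import duty: AUD 5093.15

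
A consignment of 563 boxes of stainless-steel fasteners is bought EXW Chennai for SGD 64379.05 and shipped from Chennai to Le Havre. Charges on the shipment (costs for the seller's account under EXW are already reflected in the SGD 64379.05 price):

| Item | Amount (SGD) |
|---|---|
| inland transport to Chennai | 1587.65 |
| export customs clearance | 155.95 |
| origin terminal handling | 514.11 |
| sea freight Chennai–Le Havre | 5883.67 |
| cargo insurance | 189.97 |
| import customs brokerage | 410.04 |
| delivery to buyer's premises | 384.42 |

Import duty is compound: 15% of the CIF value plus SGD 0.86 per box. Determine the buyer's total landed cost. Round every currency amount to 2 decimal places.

EXW: the seller makes goods available at their premises; the buyer bears all onward costs.
CIF value = EXW price + inland to port + export clearance + origin terminal + freight + insurance = 64379.05 + 1587.65 + 155.95 + 514.11 + 5883.67 + 189.97 = 72710.40
Ad valorem component: 72710.40 × 15% = 10906.56
Specific component: 563 × 0.86 = 484.18
Import duty = 10906.56 + 484.18 = 11390.74
Buyer bears: inland to port 1587.65 + export clearance 155.95 + origin terminal 514.11 + freight 5883.67 + insurance 189.97 + brokerage 410.04 + delivery 384.42 + duty 11390.74 = 20516.55
Landed cost = invoice 64379.05 + 20516.55 = 84895.60

Total landed cost: SGD 84895.60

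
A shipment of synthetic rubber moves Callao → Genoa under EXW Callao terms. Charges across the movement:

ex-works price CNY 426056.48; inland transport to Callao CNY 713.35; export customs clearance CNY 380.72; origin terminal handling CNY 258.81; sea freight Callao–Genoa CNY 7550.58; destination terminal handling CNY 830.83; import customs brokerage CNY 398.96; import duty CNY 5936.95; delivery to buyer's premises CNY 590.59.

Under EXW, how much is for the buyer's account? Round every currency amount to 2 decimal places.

EXW: the seller makes goods available at their premises; the buyer bears all onward costs.
Seller's account: goods 426056.48 = 426056.48
Buyer's account: inland to port 713.35 + export clearance 380.72 + origin terminal 258.81 + freight 7550.58 + destination terminal 830.83 + brokerage 398.96 + duty 5936.95 + delivery 590.59 = 16660.79

Buyer's account: CNY 16660.79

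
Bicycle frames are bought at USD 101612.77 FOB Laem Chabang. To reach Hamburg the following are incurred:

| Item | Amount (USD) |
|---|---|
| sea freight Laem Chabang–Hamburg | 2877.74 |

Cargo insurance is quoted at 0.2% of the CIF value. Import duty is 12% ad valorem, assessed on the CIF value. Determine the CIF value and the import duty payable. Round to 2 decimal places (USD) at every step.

Let C be the CIF value. C = FOB price + freight + 0.2% × C
C − 0.2% × C = 101612.77 + 2877.74
0.998 × C = 104490.51
C = 104490.51 / 0.998 = 104699.91
Insurance premium = 0.2% × 104699.91 = 209.40
Import duty = 104699.91 × 12% = 12563.99

CIF value: USD 104699.91; import duty: USD 12563.99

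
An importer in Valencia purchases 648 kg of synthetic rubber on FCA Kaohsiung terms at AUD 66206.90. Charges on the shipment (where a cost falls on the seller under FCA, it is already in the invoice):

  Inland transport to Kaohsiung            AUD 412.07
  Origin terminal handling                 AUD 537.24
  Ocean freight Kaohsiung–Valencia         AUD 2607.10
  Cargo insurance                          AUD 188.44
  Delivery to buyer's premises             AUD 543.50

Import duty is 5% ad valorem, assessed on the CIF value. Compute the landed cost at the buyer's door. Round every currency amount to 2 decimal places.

FCA: the seller delivers export-cleared goods to the carrier; the buyer bears costs from that point.
Already in the invoice (seller's account under FCA): inland to port — exclude.
CIF value = FCA price + origin terminal + freight + insurance = 66206.90 + 537.24 + 2607.10 + 188.44 = 69539.68
Import duty = 69539.68 × 5% = 3476.98
Buyer bears: origin terminal 537.24 + freight 2607.10 + insurance 188.44 + delivery 543.50 + duty 3476.98 = 7353.26
Landed cost = invoice 66206.90 + 7353.26 = 73560.16

Total landed cost: AUD 73560.16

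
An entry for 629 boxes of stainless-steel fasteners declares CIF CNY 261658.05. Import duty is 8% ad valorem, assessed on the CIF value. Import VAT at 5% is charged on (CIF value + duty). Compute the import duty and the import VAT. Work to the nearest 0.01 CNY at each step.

Import duty: CNY 20932.64; import VAT: CNY 14129.53

Import duty = 261658.05 × 8% = 20932.64
VAT base = CIF + duty = 261658.05 + 20932.64 = 282590.69
Import VAT = 282590.69 × 5% = 14129.53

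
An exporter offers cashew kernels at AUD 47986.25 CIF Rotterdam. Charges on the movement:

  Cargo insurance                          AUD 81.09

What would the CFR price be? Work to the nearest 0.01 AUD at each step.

From CIF to CFR, the seller no longer bears: insurance.
CFR price = 47986.25 − 81.09 = 47905.16

CFR price: AUD 47905.16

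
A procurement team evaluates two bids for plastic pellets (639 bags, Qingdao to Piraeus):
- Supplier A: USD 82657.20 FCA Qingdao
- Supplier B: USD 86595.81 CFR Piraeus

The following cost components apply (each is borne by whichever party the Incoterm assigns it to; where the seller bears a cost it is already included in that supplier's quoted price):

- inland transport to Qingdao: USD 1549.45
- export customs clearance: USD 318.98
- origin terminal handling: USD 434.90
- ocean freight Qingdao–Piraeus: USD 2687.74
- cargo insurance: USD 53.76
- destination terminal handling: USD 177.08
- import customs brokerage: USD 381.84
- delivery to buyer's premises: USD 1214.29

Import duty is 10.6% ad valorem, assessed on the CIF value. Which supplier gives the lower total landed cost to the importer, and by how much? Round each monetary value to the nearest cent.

Supplier A is cheaper by USD 902.46

Supplier A (FCA):
CIF value = FCA price + origin terminal + freight + insurance = 82657.20 + 434.90 + 2687.74 + 53.76 = 85833.60
Import duty = 85833.60 × 10.6% = 9098.36
Buyer bears (A): 434.90 + 2687.74 + 53.76 + 177.08 + 381.84 + 1214.29 = 4949.61
Landed cost (A) = invoice 82657.20 + 4949.61 + duty 9098.36 = 96705.17
Supplier B (CFR):
CIF value = CFR price + insurance = 86595.81 + 53.76 = 86649.57
Import duty = 86649.57 × 10.6% = 9184.85
Buyer bears (B): 53.76 + 177.08 + 381.84 + 1214.29 = 1826.97
Landed cost (B) = invoice 86595.81 + 1826.97 + duty 9184.85 = 97607.63
Difference = |96705.17 − 97607.63| = 902.46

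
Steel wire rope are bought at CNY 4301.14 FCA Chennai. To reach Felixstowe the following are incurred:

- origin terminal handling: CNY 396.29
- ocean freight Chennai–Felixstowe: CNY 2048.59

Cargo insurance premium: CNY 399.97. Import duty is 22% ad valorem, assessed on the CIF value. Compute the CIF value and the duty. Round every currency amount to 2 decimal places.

CIF value: CNY 7145.99; import duty: CNY 1572.12

CIF = FCA price + pre-shipment costs + freight + insurance
CIF = 4301.14 + 396.29 + 2048.59 + 399.97 = 7145.99
Import duty = 7145.99 × 22% = 1572.12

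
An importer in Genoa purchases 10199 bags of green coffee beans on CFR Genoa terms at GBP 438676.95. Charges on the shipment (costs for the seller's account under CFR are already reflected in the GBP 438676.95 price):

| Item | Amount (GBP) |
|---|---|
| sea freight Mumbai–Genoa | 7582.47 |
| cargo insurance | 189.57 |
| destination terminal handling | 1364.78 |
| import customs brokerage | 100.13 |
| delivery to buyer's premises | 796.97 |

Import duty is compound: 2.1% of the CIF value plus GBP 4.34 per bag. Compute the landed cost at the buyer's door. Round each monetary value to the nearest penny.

CFR: the seller pays costs through ocean freight to the destination port, but not insurance.
Already in the invoice (seller's account under CFR): freight — exclude.
CIF value = CFR price + insurance = 438676.95 + 189.57 = 438866.52
Ad valorem component: 438866.52 × 2.1% = 9216.20
Specific component: 10199 × 4.34 = 44263.66
Import duty = 9216.20 + 44263.66 = 53479.86
Buyer bears: insurance 189.57 + destination terminal 1364.78 + brokerage 100.13 + delivery 796.97 + duty 53479.86 = 55931.31
Landed cost = invoice 438676.95 + 55931.31 = 494608.26

Total landed cost: GBP 494608.26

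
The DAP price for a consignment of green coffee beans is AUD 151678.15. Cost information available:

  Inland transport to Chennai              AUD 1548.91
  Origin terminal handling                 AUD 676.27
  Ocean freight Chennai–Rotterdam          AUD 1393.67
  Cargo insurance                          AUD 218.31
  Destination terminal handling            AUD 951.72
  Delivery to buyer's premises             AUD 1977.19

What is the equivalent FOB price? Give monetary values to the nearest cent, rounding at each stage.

FOB price: AUD 147137.26

Not relevant to the conversion: origin terminal, inland to port — on the seller under both DAP and FOB; already in the DAP price and stays in the FOB price.
From DAP to FOB, the seller no longer bears: freight, insurance, destination terminal, delivery.
FOB price = 151678.15 − 1393.67 − 218.31 − 951.72 − 1977.19 = 147137.26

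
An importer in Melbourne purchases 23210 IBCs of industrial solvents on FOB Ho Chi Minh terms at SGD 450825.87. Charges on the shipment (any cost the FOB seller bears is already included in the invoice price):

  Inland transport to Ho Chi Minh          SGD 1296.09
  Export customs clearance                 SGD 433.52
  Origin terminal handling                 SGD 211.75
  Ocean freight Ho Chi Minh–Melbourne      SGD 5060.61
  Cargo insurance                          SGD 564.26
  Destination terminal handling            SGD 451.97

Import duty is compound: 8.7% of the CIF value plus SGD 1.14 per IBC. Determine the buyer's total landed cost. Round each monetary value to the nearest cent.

Total landed cost: SGD 523073.32

FOB: the seller bears costs until goods are on board at the origin port; the buyer bears freight, insurance and all costs thereafter.
Already in the invoice (seller's account under FOB): inland to port, export clearance, origin terminal — exclude.
CIF value = FOB price + freight + insurance = 450825.87 + 5060.61 + 564.26 = 456450.74
Ad valorem component: 456450.74 × 8.7% = 39711.21
Specific component: 23210 × 1.14 = 26459.40
Import duty = 39711.21 + 26459.40 = 66170.61
Buyer bears: freight 5060.61 + insurance 564.26 + destination terminal 451.97 + duty 66170.61 = 72247.45
Landed cost = invoice 450825.87 + 72247.45 = 523073.32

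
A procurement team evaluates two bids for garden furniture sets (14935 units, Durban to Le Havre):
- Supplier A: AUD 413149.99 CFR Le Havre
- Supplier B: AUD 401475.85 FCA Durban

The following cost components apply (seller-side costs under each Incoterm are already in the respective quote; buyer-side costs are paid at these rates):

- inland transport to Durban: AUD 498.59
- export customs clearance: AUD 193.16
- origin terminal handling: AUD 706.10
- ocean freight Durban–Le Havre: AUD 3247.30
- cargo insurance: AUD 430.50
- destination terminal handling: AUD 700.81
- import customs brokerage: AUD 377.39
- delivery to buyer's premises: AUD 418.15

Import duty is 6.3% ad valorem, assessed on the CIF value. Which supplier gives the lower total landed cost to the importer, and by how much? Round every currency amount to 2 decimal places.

Supplier A (CFR):
CIF value = CFR price + insurance = 413149.99 + 430.50 = 413580.49
Import duty = 413580.49 × 6.3% = 26055.57
Buyer bears (A): 430.50 + 700.81 + 377.39 + 418.15 = 1926.85
Landed cost (A) = invoice 413149.99 + 1926.85 + duty 26055.57 = 441132.41
Supplier B (FCA):
CIF value = FCA price + origin terminal + freight + insurance = 401475.85 + 706.10 + 3247.30 + 430.50 = 405859.75
Import duty = 405859.75 × 6.3% = 25569.16
Buyer bears (B): 706.10 + 3247.30 + 430.50 + 700.81 + 377.39 + 418.15 = 5880.25
Landed cost (B) = invoice 401475.85 + 5880.25 + duty 25569.16 = 432925.26
Difference = |441132.41 − 432925.26| = 8207.15

Supplier B is cheaper by AUD 8207.15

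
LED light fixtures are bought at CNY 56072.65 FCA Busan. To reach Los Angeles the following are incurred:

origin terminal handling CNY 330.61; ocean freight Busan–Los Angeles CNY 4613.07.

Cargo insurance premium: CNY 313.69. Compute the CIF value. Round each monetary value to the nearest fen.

CIF value: CNY 61330.02

CIF = FCA price + pre-shipment costs + freight + insurance
CIF = 56072.65 + 330.61 + 4613.07 + 313.69 = 61330.02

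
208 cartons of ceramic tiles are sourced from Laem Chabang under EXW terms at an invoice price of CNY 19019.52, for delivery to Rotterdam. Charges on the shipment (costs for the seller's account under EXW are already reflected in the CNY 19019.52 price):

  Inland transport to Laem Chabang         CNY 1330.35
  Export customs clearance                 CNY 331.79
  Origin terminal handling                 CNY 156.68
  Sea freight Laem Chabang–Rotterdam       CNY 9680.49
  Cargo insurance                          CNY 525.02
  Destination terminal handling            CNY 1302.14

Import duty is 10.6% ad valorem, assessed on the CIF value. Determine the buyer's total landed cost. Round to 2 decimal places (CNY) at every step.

EXW: the seller makes goods available at their premises; the buyer bears all onward costs.
CIF value = EXW price + inland to port + export clearance + origin terminal + freight + insurance = 19019.52 + 1330.35 + 331.79 + 156.68 + 9680.49 + 525.02 = 31043.85
Import duty = 31043.85 × 10.6% = 3290.65
Buyer bears: inland to port 1330.35 + export clearance 331.79 + origin terminal 156.68 + freight 9680.49 + insurance 525.02 + destination terminal 1302.14 + duty 3290.65 = 16617.12
Landed cost = invoice 19019.52 + 16617.12 = 35636.64

Total landed cost: CNY 35636.64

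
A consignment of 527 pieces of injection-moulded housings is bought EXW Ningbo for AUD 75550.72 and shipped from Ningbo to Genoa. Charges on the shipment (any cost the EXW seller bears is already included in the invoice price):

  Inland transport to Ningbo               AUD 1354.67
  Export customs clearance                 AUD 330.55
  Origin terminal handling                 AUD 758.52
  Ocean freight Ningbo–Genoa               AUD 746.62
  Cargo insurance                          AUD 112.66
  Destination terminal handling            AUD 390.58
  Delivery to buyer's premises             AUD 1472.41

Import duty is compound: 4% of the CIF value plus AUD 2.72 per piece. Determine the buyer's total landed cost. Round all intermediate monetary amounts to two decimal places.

EXW: the seller makes goods available at their premises; the buyer bears all onward costs.
CIF value = EXW price + inland to port + export clearance + origin terminal + freight + insurance = 75550.72 + 1354.67 + 330.55 + 758.52 + 746.62 + 112.66 = 78853.74
Ad valorem component: 78853.74 × 4% = 3154.15
Specific component: 527 × 2.72 = 1433.44
Import duty = 3154.15 + 1433.44 = 4587.59
Buyer bears: inland to port 1354.67 + export clearance 330.55 + origin terminal 758.52 + freight 746.62 + insurance 112.66 + destination terminal 390.58 + delivery 1472.41 + duty 4587.59 = 9753.60
Landed cost = invoice 75550.72 + 9753.60 = 85304.32

Total landed cost: AUD 85304.32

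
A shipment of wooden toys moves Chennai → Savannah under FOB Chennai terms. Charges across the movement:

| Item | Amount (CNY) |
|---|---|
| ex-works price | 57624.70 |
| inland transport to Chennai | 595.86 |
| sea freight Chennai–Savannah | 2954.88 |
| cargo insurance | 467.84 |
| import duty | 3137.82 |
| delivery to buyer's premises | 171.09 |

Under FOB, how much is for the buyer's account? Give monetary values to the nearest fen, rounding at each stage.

Buyer's account: CNY 6731.63

FOB: the seller bears costs until goods are on board at the origin port; the buyer bears freight, insurance and all costs thereafter.
Seller's account: goods 57624.70 + inland to port 595.86 = 58220.56
Buyer's account: freight 2954.88 + insurance 467.84 + duty 3137.82 + delivery 171.09 = 6731.63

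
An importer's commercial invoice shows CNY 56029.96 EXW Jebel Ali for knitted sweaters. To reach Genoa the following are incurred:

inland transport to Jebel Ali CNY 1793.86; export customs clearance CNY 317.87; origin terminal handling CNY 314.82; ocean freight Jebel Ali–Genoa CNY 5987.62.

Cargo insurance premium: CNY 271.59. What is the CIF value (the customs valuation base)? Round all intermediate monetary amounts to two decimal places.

CIF value: CNY 64715.72

CIF = EXW price + pre-shipment costs + freight + insurance
CIF = 56029.96 + 1793.86 + 317.87 + 314.82 + 5987.62 + 271.59 = 64715.72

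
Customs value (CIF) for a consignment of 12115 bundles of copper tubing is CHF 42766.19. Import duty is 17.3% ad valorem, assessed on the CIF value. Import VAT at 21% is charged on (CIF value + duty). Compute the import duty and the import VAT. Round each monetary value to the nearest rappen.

Import duty: CHF 7398.55; import VAT: CHF 10534.60

Import duty = 42766.19 × 17.3% = 7398.55
VAT base = CIF + duty = 42766.19 + 7398.55 = 50164.74
Import VAT = 50164.74 × 21% = 10534.60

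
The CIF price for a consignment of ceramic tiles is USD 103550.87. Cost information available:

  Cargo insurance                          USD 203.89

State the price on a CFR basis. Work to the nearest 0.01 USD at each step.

CFR price: USD 103346.98

From CIF to CFR, the seller no longer bears: insurance.
CFR price = 103550.87 − 203.89 = 103346.98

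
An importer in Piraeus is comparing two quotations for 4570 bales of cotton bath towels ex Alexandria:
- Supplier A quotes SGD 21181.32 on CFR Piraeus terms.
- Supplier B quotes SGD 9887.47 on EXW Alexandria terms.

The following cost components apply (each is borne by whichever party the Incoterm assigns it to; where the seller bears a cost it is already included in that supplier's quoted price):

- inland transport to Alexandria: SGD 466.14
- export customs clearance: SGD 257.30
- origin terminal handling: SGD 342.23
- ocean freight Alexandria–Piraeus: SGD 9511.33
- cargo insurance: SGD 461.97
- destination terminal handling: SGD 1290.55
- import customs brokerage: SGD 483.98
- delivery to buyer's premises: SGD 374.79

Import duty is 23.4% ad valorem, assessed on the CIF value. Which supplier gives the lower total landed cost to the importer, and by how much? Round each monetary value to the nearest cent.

Supplier B is cheaper by SGD 884.59

Supplier A (CFR):
CIF value = CFR price + insurance = 21181.32 + 461.97 = 21643.29
Import duty = 21643.29 × 23.4% = 5064.53
Buyer bears (A): 461.97 + 1290.55 + 483.98 + 374.79 = 2611.29
Landed cost (A) = invoice 21181.32 + 2611.29 + duty 5064.53 = 28857.14
Supplier B (EXW):
CIF value = EXW price + inland to port + export clearance + origin terminal + freight + insurance = 9887.47 + 466.14 + 257.30 + 342.23 + 9511.33 + 461.97 = 20926.44
Import duty = 20926.44 × 23.4% = 4896.79
Buyer bears (B): 466.14 + 257.30 + 342.23 + 9511.33 + 461.97 + 1290.55 + 483.98 + 374.79 = 13188.29
Landed cost (B) = invoice 9887.47 + 13188.29 + duty 4896.79 = 27972.55
Difference = |28857.14 − 27972.55| = 884.59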